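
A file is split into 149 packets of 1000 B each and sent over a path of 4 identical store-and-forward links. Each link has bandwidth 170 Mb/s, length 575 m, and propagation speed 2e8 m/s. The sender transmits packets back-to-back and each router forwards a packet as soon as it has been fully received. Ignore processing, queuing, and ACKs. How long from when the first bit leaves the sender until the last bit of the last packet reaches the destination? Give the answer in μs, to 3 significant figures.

7160 μs

Per-hop transmission t_tx = L/R = 8000/170000000 = 47.0588 μs.
Per-hop propagation t_prop = 575/200000000 = 2.875 μs.
Pipeline fill: first packet needs 4·t_tx to clear all hops; remaining 148 packets each add one t_tx.
Total = (4+149-1)·t_tx + 4·t_prop = 152·47.0588 + 4·2.875 = 7160 μs.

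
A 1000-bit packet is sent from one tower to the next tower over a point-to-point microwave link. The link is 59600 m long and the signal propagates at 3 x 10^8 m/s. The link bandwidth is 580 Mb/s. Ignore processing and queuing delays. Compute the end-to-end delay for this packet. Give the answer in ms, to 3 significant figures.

Transmission delay = L/R = 1000 / 580000000 = 0.00172414 ms.
Propagation delay = d/s = 59600 m / 300000000 m/s = 0.198667 ms.
Total = 0.200 ms.

0.200 ms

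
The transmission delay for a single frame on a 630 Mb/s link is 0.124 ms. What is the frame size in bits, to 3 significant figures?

L = R × t_tx = 630000000 b/s × 0.000124 s = 78120 bits.

78100 bits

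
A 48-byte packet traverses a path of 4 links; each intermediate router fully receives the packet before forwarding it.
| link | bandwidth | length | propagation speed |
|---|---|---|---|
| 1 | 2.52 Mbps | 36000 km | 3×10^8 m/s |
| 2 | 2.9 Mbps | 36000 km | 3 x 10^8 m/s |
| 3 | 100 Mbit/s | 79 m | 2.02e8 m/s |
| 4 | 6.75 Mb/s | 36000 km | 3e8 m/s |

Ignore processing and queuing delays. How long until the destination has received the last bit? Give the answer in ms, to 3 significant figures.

L = 48 × 8 = 384 bits.
Transmission delays (L/R per hop): 0.152381, 0.132414, 0.00384, 0.0568889 ms; sum = 0.345524 ms.
Propagation delays (d/s per hop): 120, 120, 0.000391089, 120 ms; sum = 360 ms.
End-to-end = 360 ms.

360 ms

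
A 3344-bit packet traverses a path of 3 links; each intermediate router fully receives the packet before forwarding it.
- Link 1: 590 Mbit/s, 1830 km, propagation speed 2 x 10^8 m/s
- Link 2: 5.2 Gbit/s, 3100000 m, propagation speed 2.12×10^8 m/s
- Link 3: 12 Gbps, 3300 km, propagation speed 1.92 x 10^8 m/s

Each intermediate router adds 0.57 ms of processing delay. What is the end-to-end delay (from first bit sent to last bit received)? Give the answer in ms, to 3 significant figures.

42.1 ms

Transmission delays (L/R per hop): 0.0056678, 0.000643077, 0.000278667 ms; sum = 0.00658954 ms.
Propagation delays (d/s per hop): 9.15, 14.6226, 17.1875 ms; sum = 40.9601 ms.
Processing at 2 router(s): 2 × 0.57 ms = 1.14 ms.
End-to-end = 42.1 ms.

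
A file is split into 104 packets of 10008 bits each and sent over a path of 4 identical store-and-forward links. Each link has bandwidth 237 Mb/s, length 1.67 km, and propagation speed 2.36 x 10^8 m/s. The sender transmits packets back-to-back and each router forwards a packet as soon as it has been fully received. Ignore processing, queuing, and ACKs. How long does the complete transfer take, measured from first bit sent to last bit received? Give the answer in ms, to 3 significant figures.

Per-hop transmission t_tx = L/R = 10008/237000000 = 0.0422278 ms.
Per-hop propagation t_prop = 1670/236000000 = 0.00707627 ms.
Pipeline fill: first packet needs 4·t_tx to clear all hops; remaining 103 packets each add one t_tx.
Total = (4+104-1)·t_tx + 4·t_prop = 107·0.0422278 + 4·0.00707627 = 4.55 ms.

4.55 ms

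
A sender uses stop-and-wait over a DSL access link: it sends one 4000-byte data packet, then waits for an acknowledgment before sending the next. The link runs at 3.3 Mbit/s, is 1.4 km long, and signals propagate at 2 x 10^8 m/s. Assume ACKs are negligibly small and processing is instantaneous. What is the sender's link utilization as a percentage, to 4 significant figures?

t_tx = L/R = 32000/3300000 = 0.00969697 s.
t_prop = 1400/200000000 = 7e-06 s; RTT = 1.4e-05 s.
Cycle = t_tx + RTT = 0.00971097 s.
Utilization = t_tx / cycle = 0.00969697/0.00971097 = 99.86 %.

99.86 %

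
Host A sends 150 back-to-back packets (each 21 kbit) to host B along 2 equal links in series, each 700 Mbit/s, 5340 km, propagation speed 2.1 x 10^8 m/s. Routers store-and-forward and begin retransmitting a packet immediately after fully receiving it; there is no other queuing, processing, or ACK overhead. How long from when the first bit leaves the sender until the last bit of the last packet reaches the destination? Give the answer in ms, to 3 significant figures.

55.4 ms

Per-hop transmission t_tx = L/R = 21000/700000000 = 0.03 ms.
Per-hop propagation t_prop = 5340000/210000000 = 25.4286 ms.
Pipeline fill: first packet needs 2·t_tx to clear all hops; remaining 149 packets each add one t_tx.
Total = (2+150-1)·t_tx + 2·t_prop = 151·0.03 + 2·25.4286 = 55.4 ms.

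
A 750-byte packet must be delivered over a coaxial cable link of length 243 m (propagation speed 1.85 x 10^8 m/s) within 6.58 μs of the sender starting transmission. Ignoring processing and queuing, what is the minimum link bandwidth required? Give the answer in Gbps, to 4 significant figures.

L = 6000 bits.
Propagation delay = 243 / 185000000 = 1.31351 μs.
Transmission budget = 6.58 − 1.31351 = 5.26649 μs.
R ≥ L / t_tx = 6000 bits / 5.26649e-06 s = 1.139 Gbps.

1.139 Gbps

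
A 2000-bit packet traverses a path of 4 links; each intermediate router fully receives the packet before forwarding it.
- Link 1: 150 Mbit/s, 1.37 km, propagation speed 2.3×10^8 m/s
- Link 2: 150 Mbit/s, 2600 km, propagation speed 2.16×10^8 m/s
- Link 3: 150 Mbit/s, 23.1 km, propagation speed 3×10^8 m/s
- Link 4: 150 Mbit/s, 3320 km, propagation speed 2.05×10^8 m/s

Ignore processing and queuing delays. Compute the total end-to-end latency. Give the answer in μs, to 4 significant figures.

28370 μs

Transmission delay per hop = L/R = 2000/150000000 = 13.3333 μs; 4 hops → 53.3333 μs.
Propagation delays (d/s per hop): 5.95652, 12037, 77, 16195.1 μs; sum = 28315.1 μs.
End-to-end = 28370 μs.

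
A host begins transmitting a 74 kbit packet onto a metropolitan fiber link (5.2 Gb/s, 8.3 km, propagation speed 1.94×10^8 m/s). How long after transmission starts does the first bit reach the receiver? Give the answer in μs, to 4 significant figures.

42.78 μs

First bit experiences only propagation delay: d/s = 8300/194000000 = 42.78 μs.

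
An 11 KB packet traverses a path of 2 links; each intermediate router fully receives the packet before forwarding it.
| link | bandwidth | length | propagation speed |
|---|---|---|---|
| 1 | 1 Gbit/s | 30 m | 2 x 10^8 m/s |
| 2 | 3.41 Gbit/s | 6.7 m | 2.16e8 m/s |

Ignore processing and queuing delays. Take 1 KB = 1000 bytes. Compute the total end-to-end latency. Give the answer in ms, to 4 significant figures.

L = 88000 bits.
Transmission delays (L/R per hop): 0.088, 0.0258065 ms; sum = 0.113806 ms.
Propagation delays (d/s per hop): 0.00015, 3.10185e-05 ms; sum = 0.000181019 ms.
End-to-end = 0.1140 ms.

0.1140 ms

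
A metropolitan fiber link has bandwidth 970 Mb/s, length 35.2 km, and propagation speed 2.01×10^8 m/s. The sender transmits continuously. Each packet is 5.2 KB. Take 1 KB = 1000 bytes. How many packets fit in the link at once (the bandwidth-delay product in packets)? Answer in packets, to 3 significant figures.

4.08 packets

Propagation delay = 35200 / 2.01e+08 = 0.000175124 s.
BDP = R × t_prop = 970000000 × 0.000175124 = 169871 bits.
In packets of 41600 bits: 4.08 packets.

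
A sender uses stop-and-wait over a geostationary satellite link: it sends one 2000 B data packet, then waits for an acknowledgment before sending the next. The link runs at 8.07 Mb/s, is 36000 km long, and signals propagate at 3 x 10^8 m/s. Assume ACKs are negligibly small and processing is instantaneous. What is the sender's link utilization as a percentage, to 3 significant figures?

t_tx = L/R = 16000/8070000 = 0.00198265 s.
t_prop = 36000000/300000000 = 0.12 s; RTT = 0.24 s.
Cycle = t_tx + RTT = 0.241983 s.
Utilization = t_tx / cycle = 0.00198265/0.241983 = 0.819 %.

0.819 %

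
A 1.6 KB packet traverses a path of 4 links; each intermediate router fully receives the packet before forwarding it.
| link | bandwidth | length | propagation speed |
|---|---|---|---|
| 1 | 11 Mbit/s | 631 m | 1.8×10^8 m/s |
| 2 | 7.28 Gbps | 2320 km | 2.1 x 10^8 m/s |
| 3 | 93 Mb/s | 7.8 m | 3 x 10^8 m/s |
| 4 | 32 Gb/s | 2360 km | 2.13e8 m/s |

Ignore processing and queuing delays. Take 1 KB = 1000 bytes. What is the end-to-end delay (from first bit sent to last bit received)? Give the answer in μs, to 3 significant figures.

23400 μs

L = 12800 bits.
Transmission delays (L/R per hop): 1163.64, 1.75824, 137.634, 0.4 μs; sum = 1303.43 μs.
Propagation delays (d/s per hop): 3.50556, 11047.6, 0.026, 11079.8 μs; sum = 22131 μs.
End-to-end = 23400 μs.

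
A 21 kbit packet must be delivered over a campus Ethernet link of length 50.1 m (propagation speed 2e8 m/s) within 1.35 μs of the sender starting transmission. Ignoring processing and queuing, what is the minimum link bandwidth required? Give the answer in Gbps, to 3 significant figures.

Propagation delay = 50.1 / 200000000 = 0.2505 μs.
Transmission budget = 1.35 − 0.2505 = 1.0995 μs.
R ≥ L / t_tx = 21000 bits / 1.0995e-06 s = 19.1 Gbps.

19.1 Gbps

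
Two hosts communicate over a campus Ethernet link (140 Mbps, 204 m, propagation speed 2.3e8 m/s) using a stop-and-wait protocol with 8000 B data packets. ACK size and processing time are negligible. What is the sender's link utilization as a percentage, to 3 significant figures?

t_tx = L/R = 64000/140000000 = 0.000457143 s.
t_prop = 204/2.3e+08 = 8.86957e-07 s; RTT = 1.77391e-06 s.
Cycle = t_tx + RTT = 0.000458917 s.
Utilization = t_tx / cycle = 0.000457143/0.000458917 = 99.6 %.

99.6 %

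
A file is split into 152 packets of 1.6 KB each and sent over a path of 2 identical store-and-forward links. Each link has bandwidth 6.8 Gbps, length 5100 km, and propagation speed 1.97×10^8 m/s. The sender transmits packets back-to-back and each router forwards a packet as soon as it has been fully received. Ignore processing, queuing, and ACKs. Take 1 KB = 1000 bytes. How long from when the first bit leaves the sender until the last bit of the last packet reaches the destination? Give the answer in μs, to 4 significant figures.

Per-hop transmission t_tx = L/R = 12800/6800000000 = 1.88235 μs.
Per-hop propagation t_prop = 5100000/197000000 = 25888.3 μs.
Pipeline fill: first packet needs 2·t_tx to clear all hops; remaining 151 packets each add one t_tx.
Total = (2+152-1)·t_tx + 2·t_prop = 153·1.88235 + 2·25888.3 = 52060 μs.

52060 μs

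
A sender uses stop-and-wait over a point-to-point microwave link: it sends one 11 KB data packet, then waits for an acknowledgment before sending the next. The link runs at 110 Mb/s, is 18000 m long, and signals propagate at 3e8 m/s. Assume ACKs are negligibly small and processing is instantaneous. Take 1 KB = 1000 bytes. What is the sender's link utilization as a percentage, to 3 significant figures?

t_tx = L/R = 88000/110000000 = 0.0008 s.
t_prop = 18000/300000000 = 6e-05 s; RTT = 0.00012 s.
Cycle = t_tx + RTT = 0.00092 s.
Utilization = t_tx / cycle = 0.0008/0.00092 = 87.0 %.

87.0 %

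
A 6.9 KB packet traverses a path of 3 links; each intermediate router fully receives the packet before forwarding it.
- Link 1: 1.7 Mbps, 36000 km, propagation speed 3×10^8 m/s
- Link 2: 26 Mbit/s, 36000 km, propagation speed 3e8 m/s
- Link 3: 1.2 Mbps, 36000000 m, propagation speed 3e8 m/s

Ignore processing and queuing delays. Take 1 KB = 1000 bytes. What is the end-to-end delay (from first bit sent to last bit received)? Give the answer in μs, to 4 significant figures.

L = 55200 bits.
Transmission delays (L/R per hop): 32470.6, 2123.08, 46000 μs; sum = 80593.7 μs.
Propagation delays (d/s per hop): 120000, 120000, 120000 μs; sum = 360000 μs.
End-to-end = 440600 μs.

440600 μs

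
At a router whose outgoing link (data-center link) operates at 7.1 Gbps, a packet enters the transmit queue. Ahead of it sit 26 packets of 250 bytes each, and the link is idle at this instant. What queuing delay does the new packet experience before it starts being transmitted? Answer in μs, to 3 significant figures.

Each queued packet: L/R = 2000/7100000000 = 0.28169 μs.
26 queued → 7.32394 μs.
Queuing delay = 7.32 μs.

7.32 μs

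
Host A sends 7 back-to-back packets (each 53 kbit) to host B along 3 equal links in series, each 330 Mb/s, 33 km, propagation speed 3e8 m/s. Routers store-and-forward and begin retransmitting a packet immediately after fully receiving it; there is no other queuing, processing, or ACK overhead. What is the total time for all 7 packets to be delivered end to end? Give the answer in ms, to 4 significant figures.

Per-hop transmission t_tx = L/R = 53000/330000000 = 0.160606 ms.
Per-hop propagation t_prop = 33000/300000000 = 0.11 ms.
Pipeline fill: first packet needs 3·t_tx to clear all hops; remaining 6 packets each add one t_tx.
Total = (3+7-1)·t_tx + 3·t_prop = 9·0.160606 + 3·0.11 = 1.775 ms.

1.775 ms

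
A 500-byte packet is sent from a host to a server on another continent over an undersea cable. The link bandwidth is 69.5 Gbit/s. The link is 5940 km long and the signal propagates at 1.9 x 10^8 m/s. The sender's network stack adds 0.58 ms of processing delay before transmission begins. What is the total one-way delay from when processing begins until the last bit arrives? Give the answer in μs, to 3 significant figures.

31800 μs

L = 500 × 8 = 4000 bits.
Transmission delay = L/R = 4000 / 69500000000 = 0.057554 μs.
Propagation delay = d/s = 5940000 m / 190000000 m/s = 31263.2 μs.
Plus processing delay 0.58 ms = 580 μs.
Total = 31800 μs.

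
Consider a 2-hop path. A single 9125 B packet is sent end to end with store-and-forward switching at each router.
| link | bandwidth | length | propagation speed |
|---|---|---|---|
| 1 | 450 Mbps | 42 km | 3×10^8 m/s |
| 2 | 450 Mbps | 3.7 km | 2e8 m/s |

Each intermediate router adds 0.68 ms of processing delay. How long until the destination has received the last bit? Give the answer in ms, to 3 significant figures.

L = 9125 × 8 = 73000 bits.
Transmission delay per hop = L/R = 73000/450000000 = 0.162222 ms; 2 hops → 0.324444 ms.
Propagation delays (d/s per hop): 0.14, 0.0185 ms; sum = 0.1585 ms.
Processing at 1 router(s): 1 × 0.68 ms = 0.68 ms.
End-to-end = 1.16 ms.

1.16 ms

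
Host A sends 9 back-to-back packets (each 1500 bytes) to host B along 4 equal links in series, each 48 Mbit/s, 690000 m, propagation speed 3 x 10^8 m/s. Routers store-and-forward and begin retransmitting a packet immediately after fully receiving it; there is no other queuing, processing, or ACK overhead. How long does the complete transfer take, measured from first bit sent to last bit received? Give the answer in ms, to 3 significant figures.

Per-hop transmission t_tx = L/R = 12000/48000000 = 0.25 ms.
Per-hop propagation t_prop = 690000/300000000 = 2.3 ms.
Pipeline fill: first packet needs 4·t_tx to clear all hops; remaining 8 packets each add one t_tx.
Total = (4+9-1)·t_tx + 4·t_prop = 12·0.25 + 4·2.3 = 12.2 ms.

12.2 ms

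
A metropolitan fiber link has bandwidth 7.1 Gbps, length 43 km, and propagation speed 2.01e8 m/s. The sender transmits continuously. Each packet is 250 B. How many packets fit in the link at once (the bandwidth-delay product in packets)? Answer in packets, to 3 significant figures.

Propagation delay = 43000 / 2.01e+08 = 0.00021393 s.
BDP = R × t_prop = 7100000000 × 0.00021393 = 1518910 bits.
In packets of 2000 bits: 759 packets.

759 packets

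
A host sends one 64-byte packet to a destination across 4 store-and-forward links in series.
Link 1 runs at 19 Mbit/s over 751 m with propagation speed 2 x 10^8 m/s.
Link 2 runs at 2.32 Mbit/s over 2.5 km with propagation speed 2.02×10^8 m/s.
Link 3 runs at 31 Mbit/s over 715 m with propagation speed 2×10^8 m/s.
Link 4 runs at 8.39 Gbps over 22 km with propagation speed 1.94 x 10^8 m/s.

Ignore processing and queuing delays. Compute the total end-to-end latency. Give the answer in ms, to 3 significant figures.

L = 64 × 8 = 512 bits.
Transmission delays (L/R per hop): 0.0269474, 0.22069, 0.0165161, 6.1025e-05 ms; sum = 0.264214 ms.
Propagation delays (d/s per hop): 0.003755, 0.0123762, 0.003575, 0.113402 ms; sum = 0.133108 ms.
End-to-end = 0.397 ms.

0.397 ms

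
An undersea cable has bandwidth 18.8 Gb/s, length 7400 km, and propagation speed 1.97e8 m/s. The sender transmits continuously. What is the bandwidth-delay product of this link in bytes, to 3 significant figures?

Propagation delay = 7400000 / 197000000 = 0.0375635 s.
BDP = R × t_prop = 18800000000 × 0.0375635 = 706193000 bits.
In bytes: 706193000/8 = 88300000 bytes.

88300000 bytes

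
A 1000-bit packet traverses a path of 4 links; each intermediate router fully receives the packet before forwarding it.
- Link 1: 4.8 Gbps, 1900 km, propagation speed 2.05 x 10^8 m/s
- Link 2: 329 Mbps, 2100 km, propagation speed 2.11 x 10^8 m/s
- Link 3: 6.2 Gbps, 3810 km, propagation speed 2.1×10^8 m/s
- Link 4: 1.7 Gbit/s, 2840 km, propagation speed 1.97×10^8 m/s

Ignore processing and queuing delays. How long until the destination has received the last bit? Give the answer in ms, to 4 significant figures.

Transmission delays (L/R per hop): 0.000208333, 0.00303951, 0.00016129, 0.000588235 ms; sum = 0.00399737 ms.
Propagation delays (d/s per hop): 9.26829, 9.95261, 18.1429, 14.4162 ms; sum = 51.78 ms.
End-to-end = 51.78 ms.

51.78 ms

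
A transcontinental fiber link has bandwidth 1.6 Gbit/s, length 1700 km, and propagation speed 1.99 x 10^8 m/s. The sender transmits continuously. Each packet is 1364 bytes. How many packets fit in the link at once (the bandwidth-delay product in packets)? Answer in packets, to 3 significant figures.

Propagation delay = 1700000 / 199000000 = 0.00854271 s.
BDP = R × t_prop = 1600000000 × 0.00854271 = 13668300 bits.
In packets of 10912 bits: 1250 packets.

1250 packets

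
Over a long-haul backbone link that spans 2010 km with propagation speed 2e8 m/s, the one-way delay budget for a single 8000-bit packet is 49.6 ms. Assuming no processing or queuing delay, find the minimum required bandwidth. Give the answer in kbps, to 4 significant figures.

Propagation delay = 2010000 / 200000000 = 10.05 ms.
Transmission budget = 49.6 − 10.05 = 39.55 ms.
R ≥ L / t_tx = 8000 bits / 0.03955 s = 202.3 kbps.

202.3 kbps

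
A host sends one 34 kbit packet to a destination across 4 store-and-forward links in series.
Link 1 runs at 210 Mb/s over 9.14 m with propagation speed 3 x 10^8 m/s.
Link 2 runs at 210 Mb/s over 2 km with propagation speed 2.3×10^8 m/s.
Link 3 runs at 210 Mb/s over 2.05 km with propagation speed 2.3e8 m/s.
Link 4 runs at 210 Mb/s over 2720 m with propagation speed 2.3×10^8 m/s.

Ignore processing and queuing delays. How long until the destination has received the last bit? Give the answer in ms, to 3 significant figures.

L = 34000 bits.
Transmission delay per hop = L/R = 34000/210000000 = 0.161905 ms; 4 hops → 0.647619 ms.
Propagation delays (d/s per hop): 3.04667e-05, 0.00869565, 0.00891304, 0.0118261 ms; sum = 0.0294652 ms.
End-to-end = 0.677 ms.

0.677 ms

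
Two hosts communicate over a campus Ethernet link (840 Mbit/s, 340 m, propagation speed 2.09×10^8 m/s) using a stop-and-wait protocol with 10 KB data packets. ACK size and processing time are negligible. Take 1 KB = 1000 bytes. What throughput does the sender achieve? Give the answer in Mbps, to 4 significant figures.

t_tx = L/R = 80000/840000000 = 9.52381e-05 s.
t_prop = 340/209000000 = 1.62679e-06 s; RTT = 3.25359e-06 s.
Cycle = t_tx + RTT = 9.84917e-05 s.
Throughput = L / cycle = 80000 / 9.84917e-05 = 812.3 Mbps.

812.3 Mbps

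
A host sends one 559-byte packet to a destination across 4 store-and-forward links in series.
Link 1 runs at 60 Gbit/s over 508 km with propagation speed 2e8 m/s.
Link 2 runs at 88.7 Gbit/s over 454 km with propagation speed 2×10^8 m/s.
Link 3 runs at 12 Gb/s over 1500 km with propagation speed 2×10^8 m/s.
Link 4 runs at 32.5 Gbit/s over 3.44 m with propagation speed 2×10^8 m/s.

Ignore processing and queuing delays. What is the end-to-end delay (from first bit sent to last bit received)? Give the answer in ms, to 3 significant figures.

L = 559 × 8 = 4472 bits.
Transmission delays (L/R per hop): 7.45333e-05, 5.04171e-05, 0.000372667, 0.0001376 ms; sum = 0.000635217 ms.
Propagation delays (d/s per hop): 2.54, 2.27, 7.5, 1.72e-05 ms; sum = 12.31 ms.
End-to-end = 12.3 ms.

12.3 ms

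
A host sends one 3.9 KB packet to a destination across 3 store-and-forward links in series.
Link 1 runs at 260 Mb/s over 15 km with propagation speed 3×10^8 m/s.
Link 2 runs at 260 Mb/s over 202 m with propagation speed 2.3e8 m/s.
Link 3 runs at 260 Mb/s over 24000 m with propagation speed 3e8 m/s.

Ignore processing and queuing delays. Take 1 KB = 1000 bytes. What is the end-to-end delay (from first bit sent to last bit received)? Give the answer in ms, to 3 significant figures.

L = 31200 bits.
Transmission delay per hop = L/R = 31200/260000000 = 0.12 ms; 3 hops → 0.36 ms.
Propagation delays (d/s per hop): 0.05, 0.000878261, 0.08 ms; sum = 0.130878 ms.
End-to-end = 0.491 ms.

0.491 ms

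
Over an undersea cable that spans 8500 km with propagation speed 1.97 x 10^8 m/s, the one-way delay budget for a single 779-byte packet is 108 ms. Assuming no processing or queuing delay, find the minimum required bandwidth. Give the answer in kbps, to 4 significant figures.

L = 6232 bits.
Propagation delay = 8500000 / 197000000 = 43.1472 ms.
Transmission budget = 108 − 43.1472 = 64.8528 ms.
R ≥ L / t_tx = 6232 bits / 0.0648528 s = 96.09 kbps.

96.09 kbps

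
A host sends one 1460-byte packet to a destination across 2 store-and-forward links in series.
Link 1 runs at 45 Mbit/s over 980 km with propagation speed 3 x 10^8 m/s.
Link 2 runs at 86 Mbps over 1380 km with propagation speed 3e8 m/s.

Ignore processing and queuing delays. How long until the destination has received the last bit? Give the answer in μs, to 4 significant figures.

8262 μs

L = 1460 × 8 = 11680 bits.
Transmission delays (L/R per hop): 259.556, 135.814 μs; sum = 395.37 μs.
Propagation delays (d/s per hop): 3266.67, 4600 μs; sum = 7866.67 μs.
End-to-end = 8262 μs.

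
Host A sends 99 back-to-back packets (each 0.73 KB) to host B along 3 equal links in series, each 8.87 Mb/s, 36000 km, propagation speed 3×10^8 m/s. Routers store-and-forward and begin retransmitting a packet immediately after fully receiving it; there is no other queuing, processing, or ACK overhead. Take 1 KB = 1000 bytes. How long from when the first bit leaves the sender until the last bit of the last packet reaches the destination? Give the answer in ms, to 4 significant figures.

426.5 ms

Per-hop transmission t_tx = L/R = 5840/8870000 = 0.658399 ms.
Per-hop propagation t_prop = 36000000/300000000 = 120 ms.
Pipeline fill: first packet needs 3·t_tx to clear all hops; remaining 98 packets each add one t_tx.
Total = (3+99-1)·t_tx + 3·t_prop = 101·0.658399 + 3·120 = 426.5 ms.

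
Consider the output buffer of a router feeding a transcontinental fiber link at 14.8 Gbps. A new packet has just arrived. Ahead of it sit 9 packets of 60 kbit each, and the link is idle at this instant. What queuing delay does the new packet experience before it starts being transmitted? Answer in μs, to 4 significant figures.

Each queued packet: L/R = 60000/14800000000 = 4.05405 μs.
9 queued → 36.4865 μs.
Queuing delay = 36.49 μs.

36.49 μs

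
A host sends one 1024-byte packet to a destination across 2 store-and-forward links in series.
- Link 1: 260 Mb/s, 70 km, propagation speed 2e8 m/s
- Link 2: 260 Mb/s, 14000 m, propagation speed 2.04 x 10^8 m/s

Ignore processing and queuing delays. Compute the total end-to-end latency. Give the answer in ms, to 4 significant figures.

0.4816 ms

L = 1024 × 8 = 8192 bits.
Transmission delay per hop = L/R = 8192/260000000 = 0.0315077 ms; 2 hops → 0.0630154 ms.
Propagation delays (d/s per hop): 0.35, 0.0686275 ms; sum = 0.418627 ms.
End-to-end = 0.4816 ms.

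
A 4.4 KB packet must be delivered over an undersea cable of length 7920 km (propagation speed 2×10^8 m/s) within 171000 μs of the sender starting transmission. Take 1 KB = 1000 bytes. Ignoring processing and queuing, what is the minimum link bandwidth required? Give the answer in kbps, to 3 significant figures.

268 kbps

L = 35200 bits.
Propagation delay = 7920000 / 200000000 = 39600 μs.
Transmission budget = 171000 − 39600 = 131400 μs.
R ≥ L / t_tx = 35200 bits / 0.1314 s = 268 kbps.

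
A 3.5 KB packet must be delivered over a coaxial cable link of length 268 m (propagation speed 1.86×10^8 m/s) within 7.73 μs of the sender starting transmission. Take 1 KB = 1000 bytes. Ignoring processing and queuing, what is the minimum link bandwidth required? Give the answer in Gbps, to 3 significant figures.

L = 28000 bits.
Propagation delay = 268 / 186000000 = 1.44086 μs.
Transmission budget = 7.73 − 1.44086 = 6.28914 μs.
R ≥ L / t_tx = 28000 bits / 6.28914e-06 s = 4.45 Gbps.

4.45 Gbps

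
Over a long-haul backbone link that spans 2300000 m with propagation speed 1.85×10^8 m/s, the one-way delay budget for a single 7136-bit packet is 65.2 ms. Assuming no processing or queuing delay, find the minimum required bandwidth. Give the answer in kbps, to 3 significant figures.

135 kbps

Propagation delay = 2300000 / 185000000 = 12.4324 ms.
Transmission budget = 65.2 − 12.4324 = 52.7676 ms.
R ≥ L / t_tx = 7136 bits / 0.0527676 s = 135 kbps.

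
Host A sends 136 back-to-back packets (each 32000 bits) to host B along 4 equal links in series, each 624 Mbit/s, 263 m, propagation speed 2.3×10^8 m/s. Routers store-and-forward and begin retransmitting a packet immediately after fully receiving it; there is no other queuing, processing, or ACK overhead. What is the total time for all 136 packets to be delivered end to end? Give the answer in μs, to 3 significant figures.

Per-hop transmission t_tx = L/R = 32000/624000000 = 51.2821 μs.
Per-hop propagation t_prop = 263/2.3e+08 = 1.14348 μs.
Pipeline fill: first packet needs 4·t_tx to clear all hops; remaining 135 packets each add one t_tx.
Total = (4+136-1)·t_tx + 4·t_prop = 139·51.2821 + 4·1.14348 = 7130 μs.

7130 μs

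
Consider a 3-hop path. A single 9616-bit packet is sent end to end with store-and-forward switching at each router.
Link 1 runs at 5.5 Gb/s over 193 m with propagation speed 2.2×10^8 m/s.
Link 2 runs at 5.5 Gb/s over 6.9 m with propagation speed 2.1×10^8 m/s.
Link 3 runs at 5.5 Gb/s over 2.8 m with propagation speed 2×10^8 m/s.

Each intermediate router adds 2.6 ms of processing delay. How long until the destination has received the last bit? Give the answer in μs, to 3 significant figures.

5210 μs

Transmission delay per hop = L/R = 9616/5500000000 = 1.74836 μs; 3 hops → 5.24509 μs.
Propagation delays (d/s per hop): 0.877273, 0.0328571, 0.014 μs; sum = 0.92413 μs.
Processing at 2 router(s): 2 × 2.6 ms = 5200 μs.
End-to-end = 5210 μs.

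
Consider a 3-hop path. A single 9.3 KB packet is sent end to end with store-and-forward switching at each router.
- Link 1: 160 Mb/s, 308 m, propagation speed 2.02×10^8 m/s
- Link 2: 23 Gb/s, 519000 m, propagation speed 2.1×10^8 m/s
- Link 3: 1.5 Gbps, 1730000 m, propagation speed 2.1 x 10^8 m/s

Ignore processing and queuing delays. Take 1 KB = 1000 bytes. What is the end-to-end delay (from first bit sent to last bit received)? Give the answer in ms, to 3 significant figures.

L = 74400 bits.
Transmission delays (L/R per hop): 0.465, 0.00323478, 0.0496 ms; sum = 0.517835 ms.
Propagation delays (d/s per hop): 0.00152475, 2.47143, 8.2381 ms; sum = 10.711 ms.
End-to-end = 11.2 ms.

11.2 ms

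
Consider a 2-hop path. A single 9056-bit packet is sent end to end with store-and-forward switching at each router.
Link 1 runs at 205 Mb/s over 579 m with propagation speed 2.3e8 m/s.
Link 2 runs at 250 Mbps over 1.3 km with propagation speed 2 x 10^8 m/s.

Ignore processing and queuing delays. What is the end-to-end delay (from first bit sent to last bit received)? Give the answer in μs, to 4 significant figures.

89.42 μs

Transmission delays (L/R per hop): 44.1756, 36.224 μs; sum = 80.3996 μs.
Propagation delays (d/s per hop): 2.51739, 6.5 μs; sum = 9.01739 μs.
End-to-end = 89.42 μs.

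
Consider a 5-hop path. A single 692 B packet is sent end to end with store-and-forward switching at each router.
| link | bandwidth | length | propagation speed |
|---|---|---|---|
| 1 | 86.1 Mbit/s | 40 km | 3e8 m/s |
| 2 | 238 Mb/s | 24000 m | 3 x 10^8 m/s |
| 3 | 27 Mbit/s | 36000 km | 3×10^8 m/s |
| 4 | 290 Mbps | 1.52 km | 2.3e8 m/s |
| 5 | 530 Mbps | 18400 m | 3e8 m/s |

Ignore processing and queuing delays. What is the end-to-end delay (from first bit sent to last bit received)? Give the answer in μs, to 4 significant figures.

120600 μs

L = 692 × 8 = 5536 bits.
Transmission delays (L/R per hop): 64.2973, 23.2605, 205.037, 19.0897, 10.4453 μs; sum = 322.13 μs.
Propagation delays (d/s per hop): 133.333, 80, 120000, 6.6087, 61.3333 μs; sum = 120281 μs.
End-to-end = 120600 μs.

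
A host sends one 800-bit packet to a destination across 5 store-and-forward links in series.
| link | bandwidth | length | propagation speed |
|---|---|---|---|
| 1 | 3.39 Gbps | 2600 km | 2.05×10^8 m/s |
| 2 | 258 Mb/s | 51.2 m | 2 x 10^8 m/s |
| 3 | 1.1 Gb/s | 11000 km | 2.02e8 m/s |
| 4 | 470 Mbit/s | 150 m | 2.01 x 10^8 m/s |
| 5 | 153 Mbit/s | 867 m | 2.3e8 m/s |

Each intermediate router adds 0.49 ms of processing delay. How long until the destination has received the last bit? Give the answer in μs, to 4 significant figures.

Transmission delays (L/R per hop): 0.235988, 3.10078, 0.727273, 1.70213, 5.22876 μs; sum = 10.9949 μs.
Propagation delays (d/s per hop): 12682.9, 0.256, 54455.4, 0.746269, 3.76957 μs; sum = 67143.1 μs.
Processing at 4 router(s): 4 × 0.49 ms = 1960 μs.
End-to-end = 69110 μs.

69110 μs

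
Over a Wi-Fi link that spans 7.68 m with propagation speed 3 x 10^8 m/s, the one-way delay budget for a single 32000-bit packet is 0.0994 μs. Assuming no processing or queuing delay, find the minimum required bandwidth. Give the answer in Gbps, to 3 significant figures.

Propagation delay = 7.68 / 300000000 = 0.0256 μs.
Transmission budget = 0.0994 − 0.0256 = 0.0738 μs.
R ≥ L / t_tx = 32000 bits / 7.38e-08 s = 434 Gbps.

434 Gbps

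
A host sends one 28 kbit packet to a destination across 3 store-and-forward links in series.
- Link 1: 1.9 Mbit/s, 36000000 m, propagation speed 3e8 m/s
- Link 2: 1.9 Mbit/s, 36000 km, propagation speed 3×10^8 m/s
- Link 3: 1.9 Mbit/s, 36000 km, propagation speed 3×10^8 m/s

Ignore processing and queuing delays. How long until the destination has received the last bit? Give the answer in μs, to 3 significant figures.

L = 28000 bits.
Transmission delay per hop = L/R = 28000/1900000 = 14736.8 μs; 3 hops → 44210.5 μs.
Propagation delays (d/s per hop): 120000, 120000, 120000 μs; sum = 360000 μs.
End-to-end = 404000 μs.

404000 μs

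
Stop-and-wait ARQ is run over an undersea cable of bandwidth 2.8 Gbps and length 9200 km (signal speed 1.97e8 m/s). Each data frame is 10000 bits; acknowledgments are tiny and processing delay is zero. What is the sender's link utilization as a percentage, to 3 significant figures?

t_tx = L/R = 10000/2800000000 = 3.57143e-06 s.
t_prop = 9200000/197000000 = 0.0467005 s; RTT = 0.093401 s.
Cycle = t_tx + RTT = 0.0934046 s.
Utilization = t_tx / cycle = 3.57143e-06/0.0934046 = 0.00382 %.

0.00382 %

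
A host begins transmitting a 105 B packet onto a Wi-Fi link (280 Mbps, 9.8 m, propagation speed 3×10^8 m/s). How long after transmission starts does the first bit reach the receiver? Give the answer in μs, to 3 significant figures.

0.0327 μs

First bit experiences only propagation delay: d/s = 9.8/300000000 = 0.0327 μs.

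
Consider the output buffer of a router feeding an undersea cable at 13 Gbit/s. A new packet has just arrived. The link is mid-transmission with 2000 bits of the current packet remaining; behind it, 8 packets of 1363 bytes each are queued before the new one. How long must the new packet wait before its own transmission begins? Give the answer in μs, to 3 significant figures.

Each queued packet: L/R = 10904/13000000000 = 0.838769 μs.
8 queued → 6.71015 μs.
Plus remaining 2000 bits of current packet: 0.153846 μs.
Queuing delay = 6.86 μs.

6.86 μs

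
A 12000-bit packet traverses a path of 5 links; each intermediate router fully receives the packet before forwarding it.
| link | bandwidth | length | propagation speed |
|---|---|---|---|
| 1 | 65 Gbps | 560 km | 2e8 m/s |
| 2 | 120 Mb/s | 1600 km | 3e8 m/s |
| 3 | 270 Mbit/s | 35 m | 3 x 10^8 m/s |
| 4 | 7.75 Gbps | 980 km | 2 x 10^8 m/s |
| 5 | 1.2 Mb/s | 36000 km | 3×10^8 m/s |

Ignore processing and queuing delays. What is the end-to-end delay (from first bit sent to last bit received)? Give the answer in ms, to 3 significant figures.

Transmission delays (L/R per hop): 0.000184615, 0.1, 0.0444444, 0.00154839, 10 ms; sum = 10.1462 ms.
Propagation delays (d/s per hop): 2.8, 5.33333, 0.000116667, 4.9, 120 ms; sum = 133.033 ms.
End-to-end = 143 ms.

143 ms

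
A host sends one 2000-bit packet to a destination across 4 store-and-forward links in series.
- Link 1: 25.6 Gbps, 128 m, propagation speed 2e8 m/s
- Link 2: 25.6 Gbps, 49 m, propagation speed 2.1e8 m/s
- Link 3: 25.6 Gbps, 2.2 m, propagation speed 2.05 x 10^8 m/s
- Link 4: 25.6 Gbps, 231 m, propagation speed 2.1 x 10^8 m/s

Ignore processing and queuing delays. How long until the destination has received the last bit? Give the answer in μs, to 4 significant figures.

Transmission delay per hop = L/R = 2000/25600000000 = 0.078125 μs; 4 hops → 0.3125 μs.
Propagation delays (d/s per hop): 0.64, 0.233333, 0.0107317, 1.1 μs; sum = 1.98407 μs.
End-to-end = 2.297 μs.

2.297 μs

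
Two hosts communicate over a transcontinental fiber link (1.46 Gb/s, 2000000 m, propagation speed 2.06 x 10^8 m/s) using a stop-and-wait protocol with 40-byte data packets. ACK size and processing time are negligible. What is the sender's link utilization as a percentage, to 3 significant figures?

0.00113 %

t_tx = L/R = 320/1460000000 = 2.19178e-07 s.
t_prop = 2000000/206000000 = 0.00970874 s; RTT = 0.0194175 s.
Cycle = t_tx + RTT = 0.0194177 s.
Utilization = t_tx / cycle = 2.19178e-07/0.0194177 = 0.00113 %.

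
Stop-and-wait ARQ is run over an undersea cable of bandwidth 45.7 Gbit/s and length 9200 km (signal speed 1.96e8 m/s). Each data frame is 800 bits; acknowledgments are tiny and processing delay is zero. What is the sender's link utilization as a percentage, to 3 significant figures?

0.0000186 %

t_tx = L/R = 800/45700000000 = 1.75055e-08 s.
t_prop = 9200000/196000000 = 0.0469388 s; RTT = 0.0938776 s.
Cycle = t_tx + RTT = 0.0938776 s.
Utilization = t_tx / cycle = 1.75055e-08/0.0938776 = 0.0000186 %.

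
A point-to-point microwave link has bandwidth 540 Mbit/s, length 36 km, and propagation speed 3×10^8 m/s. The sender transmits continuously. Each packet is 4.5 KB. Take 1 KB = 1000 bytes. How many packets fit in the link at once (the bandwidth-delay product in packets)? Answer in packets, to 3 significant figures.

Propagation delay = 36000 / 300000000 = 0.00012 s.
BDP = R × t_prop = 540000000 × 0.00012 = 64800 bits.
In packets of 36000 bits: 1.80 packets.

1.80 packets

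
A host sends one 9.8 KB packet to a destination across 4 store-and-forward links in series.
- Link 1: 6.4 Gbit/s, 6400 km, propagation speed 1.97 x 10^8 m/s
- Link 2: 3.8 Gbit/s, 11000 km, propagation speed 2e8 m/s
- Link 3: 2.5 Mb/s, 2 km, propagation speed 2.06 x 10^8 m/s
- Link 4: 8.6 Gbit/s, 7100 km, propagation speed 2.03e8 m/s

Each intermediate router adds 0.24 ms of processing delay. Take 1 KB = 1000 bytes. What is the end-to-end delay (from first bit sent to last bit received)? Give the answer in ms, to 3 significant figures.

L = 78400 bits.
Transmission delays (L/R per hop): 0.01225, 0.0206316, 31.36, 0.00911628 ms; sum = 31.402 ms.
Propagation delays (d/s per hop): 32.4873, 55, 0.00970874, 34.9754 ms; sum = 122.472 ms.
Processing at 3 router(s): 3 × 0.24 ms = 0.72 ms.
End-to-end = 155 ms.

155 ms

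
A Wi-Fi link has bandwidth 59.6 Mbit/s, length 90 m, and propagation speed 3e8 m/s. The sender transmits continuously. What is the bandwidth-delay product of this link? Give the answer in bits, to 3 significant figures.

Propagation delay = 90 / 300000000 = 3e-07 s.
BDP = R × t_prop = 59600000 × 3e-07 = 17.88 bits.

17.9 bits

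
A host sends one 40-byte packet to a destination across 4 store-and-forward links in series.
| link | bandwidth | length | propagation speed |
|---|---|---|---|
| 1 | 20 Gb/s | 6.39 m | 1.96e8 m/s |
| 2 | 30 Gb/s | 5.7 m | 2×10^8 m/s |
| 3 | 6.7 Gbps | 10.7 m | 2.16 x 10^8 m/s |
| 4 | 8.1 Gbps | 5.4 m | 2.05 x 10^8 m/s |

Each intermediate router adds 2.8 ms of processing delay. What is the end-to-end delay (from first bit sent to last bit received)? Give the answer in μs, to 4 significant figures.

L = 40 × 8 = 320 bits.
Transmission delays (L/R per hop): 0.016, 0.0106667, 0.0477612, 0.0395062 μs; sum = 0.113934 μs.
Propagation delays (d/s per hop): 0.032602, 0.0285, 0.049537, 0.0263415 μs; sum = 0.136981 μs.
Processing at 3 router(s): 3 × 2.8 ms = 8400 μs.
End-to-end = 8400 μs.

8400 μs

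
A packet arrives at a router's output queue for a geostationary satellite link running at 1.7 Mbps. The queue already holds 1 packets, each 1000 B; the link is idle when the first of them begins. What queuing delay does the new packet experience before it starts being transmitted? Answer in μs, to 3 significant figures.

4710 μs

Each queued packet: L/R = 8000/1700000 = 4705.88 μs.
1 queued → 4705.88 μs.
Queuing delay = 4710 μs.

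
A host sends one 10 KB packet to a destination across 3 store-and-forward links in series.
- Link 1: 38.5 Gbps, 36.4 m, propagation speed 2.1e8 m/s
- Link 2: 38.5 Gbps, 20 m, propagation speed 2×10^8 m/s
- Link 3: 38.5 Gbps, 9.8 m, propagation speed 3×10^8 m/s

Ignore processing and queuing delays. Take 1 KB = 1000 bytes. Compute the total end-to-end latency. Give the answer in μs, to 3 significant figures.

6.54 μs

L = 80000 bits.
Transmission delay per hop = L/R = 80000/38500000000 = 2.07792 μs; 3 hops → 6.23377 μs.
Propagation delays (d/s per hop): 0.173333, 0.1, 0.0326667 μs; sum = 0.306 μs.
End-to-end = 6.54 μs.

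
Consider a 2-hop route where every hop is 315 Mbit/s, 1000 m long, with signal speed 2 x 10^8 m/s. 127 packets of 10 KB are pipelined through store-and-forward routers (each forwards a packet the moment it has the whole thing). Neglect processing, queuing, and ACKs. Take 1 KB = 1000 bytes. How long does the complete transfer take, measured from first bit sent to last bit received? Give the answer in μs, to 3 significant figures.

Per-hop transmission t_tx = L/R = 80000/315000000 = 253.968 μs.
Per-hop propagation t_prop = 1000/200000000 = 5 μs.
Pipeline fill: first packet needs 2·t_tx to clear all hops; remaining 126 packets each add one t_tx.
Total = (2+127-1)·t_tx + 2·t_prop = 128·253.968 + 2·5 = 32500 μs.

32500 μs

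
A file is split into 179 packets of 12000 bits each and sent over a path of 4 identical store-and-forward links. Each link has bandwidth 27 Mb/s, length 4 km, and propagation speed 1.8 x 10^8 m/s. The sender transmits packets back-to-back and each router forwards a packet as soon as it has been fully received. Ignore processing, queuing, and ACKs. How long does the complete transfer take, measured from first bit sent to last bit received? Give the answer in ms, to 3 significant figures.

Per-hop transmission t_tx = L/R = 12000/27000000 = 0.444444 ms.
Per-hop propagation t_prop = 4000/180000000 = 0.0222222 ms.
Pipeline fill: first packet needs 4·t_tx to clear all hops; remaining 178 packets each add one t_tx.
Total = (4+179-1)·t_tx + 4·t_prop = 182·0.444444 + 4·0.0222222 = 81.0 ms.

81.0 ms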